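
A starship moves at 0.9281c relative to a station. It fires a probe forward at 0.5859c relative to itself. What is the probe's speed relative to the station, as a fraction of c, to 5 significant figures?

u ≈ 0.98071c

Relativistic velocity addition: u = (u' + v)/(1 + u'v/c²)
= (0.5859 + 0.9281)/(1 + 0.5859×0.9281) = 1.5140/1.543774 = 0.98071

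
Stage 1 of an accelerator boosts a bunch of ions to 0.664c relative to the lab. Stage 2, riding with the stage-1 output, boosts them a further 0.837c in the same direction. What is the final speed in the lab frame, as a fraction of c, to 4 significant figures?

Compose boost 2: (0.837 + 0.664)/(1 + 0.837×0.664) = 1.501/1.55577 = 0.9648

u ≈ 0.9648c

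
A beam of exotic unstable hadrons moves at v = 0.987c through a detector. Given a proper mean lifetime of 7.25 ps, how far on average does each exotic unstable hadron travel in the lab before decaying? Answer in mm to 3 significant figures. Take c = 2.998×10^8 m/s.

d ≈ 13.3 mm

γ = 1/√(1 − 0.987²) = 6.2220
Dilated lifetime: Δt = γτ₀ = 6.2220 × 7.25 ps = 45.109 ps
d = vΔt = 0.987c × 45.109 ps = 2.9590×10^8 m/s × 4.5109×10^-11 s = 13.3 mm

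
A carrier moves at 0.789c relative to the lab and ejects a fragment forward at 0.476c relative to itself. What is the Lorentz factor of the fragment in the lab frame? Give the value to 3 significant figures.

γ ≈ 2.55

u_lab = (0.476 + 0.789)/(1 + 0.476×0.789) = 1.265/1.37556 = 0.919623
γ = 1/√(1 − 0.919623²) = 2.55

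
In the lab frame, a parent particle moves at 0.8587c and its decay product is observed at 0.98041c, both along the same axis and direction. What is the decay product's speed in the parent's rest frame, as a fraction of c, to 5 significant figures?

u' ≈ 0.76972c

Inverse velocity addition: u' = (u − v)/(1 − uv/c²)
= (0.98041 − 0.8587)/(1 − 0.98041×0.8587) = 0.12171/0.1581219 = 0.76972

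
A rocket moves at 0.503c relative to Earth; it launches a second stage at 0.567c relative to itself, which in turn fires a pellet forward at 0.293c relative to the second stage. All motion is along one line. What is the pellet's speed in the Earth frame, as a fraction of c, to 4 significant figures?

Compose boost 2: (0.567 + 0.503)/(1 + 0.567×0.503) = 1.070/1.28520 = 0.832555
Compose boost 3: (0.293 + 0.832555)/(1 + 0.293×0.832555) = 1.12555/1.24394 = 0.9048

u ≈ 0.9048c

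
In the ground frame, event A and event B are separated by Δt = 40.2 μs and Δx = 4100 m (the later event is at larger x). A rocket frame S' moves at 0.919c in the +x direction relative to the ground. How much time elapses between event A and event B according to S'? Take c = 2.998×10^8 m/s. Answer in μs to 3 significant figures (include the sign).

Δt' ≈ 70.1 μs

γ = 1/√(1 − 0.919²) = 2.5364
Δt' = γ(Δt − vΔx/c²) = 2.5364 × (40.2 μs − 0.919×4100 m / (2.998×10^8 m/s))
= 2.5364 × (27.632 μs) = 70.1 μs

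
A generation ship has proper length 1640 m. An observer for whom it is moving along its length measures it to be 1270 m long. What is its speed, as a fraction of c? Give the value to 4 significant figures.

γ = L₀/L = 1640/1270 = 1.29134
β = √(1 − 1/γ²) = 0.6327

β ≈ 0.6327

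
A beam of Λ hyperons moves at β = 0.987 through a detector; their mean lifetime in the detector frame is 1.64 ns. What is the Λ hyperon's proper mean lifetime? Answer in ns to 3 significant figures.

γ = 1/√(1 − 0.987²) = 6.2220
Proper time: τ₀ = Δt/γ = 1.64/6.2220 = 0.264 ns

τ₀ ≈ 0.264 ns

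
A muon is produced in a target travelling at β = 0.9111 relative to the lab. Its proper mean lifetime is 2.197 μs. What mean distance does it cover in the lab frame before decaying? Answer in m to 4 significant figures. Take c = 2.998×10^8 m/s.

γ = 1/√(1 − 0.9111²) = 2.42609
Dilated lifetime: Δt = γτ₀ = 2.42609 × 2.197 μs = 5.33013 μs
d = vΔt = 0.9111c × 5.33013 μs = 2.73148×10^8 m/s × 5.33013×10^-6 s = 1456 m

d ≈ 1456 m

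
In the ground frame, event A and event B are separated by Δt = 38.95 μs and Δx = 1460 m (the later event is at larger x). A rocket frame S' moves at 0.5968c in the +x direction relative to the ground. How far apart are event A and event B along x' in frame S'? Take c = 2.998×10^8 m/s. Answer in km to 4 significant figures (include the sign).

Δx' ≈ -6.866 km

γ = 1/√(1 − 0.5968²) = 1.24628
Δx' = γ(Δx − vΔt) = 1.24628 × (1460 m − 0.5968×(2.998×10^8 m/s)×38.95×10^-6 s)
= 1.24628 × (-5508.96 m) = -6.866 km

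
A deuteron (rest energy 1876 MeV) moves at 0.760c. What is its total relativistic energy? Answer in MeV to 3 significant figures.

E ≈ 2890 MeV

γ = 1/√(1 − 0.760²) = 1.5386
E = γm₀c² = 1.5386 × 1876 MeV = 2890 MeV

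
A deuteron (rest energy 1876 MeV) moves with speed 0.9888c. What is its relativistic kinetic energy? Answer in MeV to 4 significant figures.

γ = 1/√(1 − 0.9888²) = 6.70032
K = (γ − 1)m₀c² = (6.70032 − 1) × 1876 MeV = 5.70032 × 1876 MeV = 10690 MeV

K ≈ 10690 MeV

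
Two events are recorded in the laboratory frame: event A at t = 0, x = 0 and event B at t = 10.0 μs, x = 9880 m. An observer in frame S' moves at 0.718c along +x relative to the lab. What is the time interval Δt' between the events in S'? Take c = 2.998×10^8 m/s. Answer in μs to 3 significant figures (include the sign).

Δt' ≈ -19.6 μs

γ = 1/√(1 − 0.718²) = 1.4367
Δt' = γ(Δt − vΔx/c²) = 1.4367 × (10.0 μs − 0.718×9880 m / (2.998×10^8 m/s))
= 1.4367 × (-13.662 μs) = -19.6 μs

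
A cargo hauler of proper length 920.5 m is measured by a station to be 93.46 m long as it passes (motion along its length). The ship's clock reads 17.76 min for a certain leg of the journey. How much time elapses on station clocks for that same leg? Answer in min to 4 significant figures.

Δt ≈ 174.9 min

Length contraction ⇒ γ = L₀/L = 920.5/93.46 = 9.84913
Time dilation: Δt = γτ₀ = 9.84913 × 17.76 min = 174.9 min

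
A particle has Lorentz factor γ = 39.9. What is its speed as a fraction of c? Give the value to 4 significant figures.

β ≈ 0.9997

β = √(1 − 1/γ²) = √(1 − 1/39.9²) = √(0.999372) = 0.9997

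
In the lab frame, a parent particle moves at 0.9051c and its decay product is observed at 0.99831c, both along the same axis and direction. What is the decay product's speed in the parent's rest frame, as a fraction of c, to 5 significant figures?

Inverse velocity addition: u' = (u − v)/(1 − uv/c²)
= (0.99831 − 0.9051)/(1 − 0.99831×0.9051) = 0.093210/0.09642962 = 0.96661

u' ≈ 0.96661c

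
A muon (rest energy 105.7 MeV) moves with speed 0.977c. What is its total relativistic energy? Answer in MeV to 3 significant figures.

γ = 1/√(1 − 0.977²) = 4.6896
E = γm₀c² = 4.6896 × 105.7 MeV = 496 MeV

E ≈ 496 MeV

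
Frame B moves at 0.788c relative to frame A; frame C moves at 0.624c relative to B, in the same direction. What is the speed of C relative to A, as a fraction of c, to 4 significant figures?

u ≈ 0.9466c

Compose boost 2: (0.624 + 0.788)/(1 + 0.624×0.788) = 1.412/1.49171 = 0.9466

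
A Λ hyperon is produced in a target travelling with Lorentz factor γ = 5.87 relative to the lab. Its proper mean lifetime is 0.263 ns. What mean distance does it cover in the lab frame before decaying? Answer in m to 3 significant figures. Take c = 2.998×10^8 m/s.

β = √(1 − 1/γ²) = √(1 − 1/5.87²) = 0.98538
Dilated lifetime: Δt = γτ₀ = 5.87 × 0.263 ns = 1.5438 ns
d = vΔt = 0.98538c × 1.5438 ns = 2.9542×10^8 m/s × 1.5438×10^-9 s = 0.456 m

d ≈ 0.456 m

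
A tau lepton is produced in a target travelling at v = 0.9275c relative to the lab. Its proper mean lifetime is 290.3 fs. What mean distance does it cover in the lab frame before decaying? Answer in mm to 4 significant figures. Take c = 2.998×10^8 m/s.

d ≈ 0.2159 mm

γ = 1/√(1 − 0.9275²) = 2.67506
Dilated lifetime: Δt = γτ₀ = 2.67506 × 290.3 fs = 776.570 fs
d = vΔt = 0.9275c × 776.570 fs = 2.78064×10^8 m/s × 7.76570×10^-13 s = 0.2159 mm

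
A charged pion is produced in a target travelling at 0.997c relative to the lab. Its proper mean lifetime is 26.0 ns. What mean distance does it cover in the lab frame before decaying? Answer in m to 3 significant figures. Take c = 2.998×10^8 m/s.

d ≈ 100 m

γ = 1/√(1 − 0.997²) = 12.920
Dilated lifetime: Δt = γτ₀ = 12.920 × 26.0 ns = 335.91 ns
d = vΔt = 0.997c × 335.91 ns = 2.9890×10^8 m/s × 3.3591×10^-7 s = 100 m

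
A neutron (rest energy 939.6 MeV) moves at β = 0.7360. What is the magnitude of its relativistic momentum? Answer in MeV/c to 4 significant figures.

γ = 1/√(1 − 0.7360²) = 1.47715
p = γβm₀c = 1.47715 × 0.7360 × 939.6 MeV/c = 1022 MeV/c

p ≈ 1022 MeV/c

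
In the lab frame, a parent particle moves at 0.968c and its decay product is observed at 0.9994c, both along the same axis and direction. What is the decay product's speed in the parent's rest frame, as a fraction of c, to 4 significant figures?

u' ≈ 0.9638c

Inverse velocity addition: u' = (u − v)/(1 − uv/c²)
= (0.9994 − 0.968)/(1 − 0.9994×0.968) = 0.03140/0.0325808 = 0.9638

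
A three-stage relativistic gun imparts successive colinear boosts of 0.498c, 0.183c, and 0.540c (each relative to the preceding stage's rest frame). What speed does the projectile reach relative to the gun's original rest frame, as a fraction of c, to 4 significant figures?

Compose boost 2: (0.183 + 0.498)/(1 + 0.183×0.498) = 0.6810/1.09113 = 0.624121
Compose boost 3: (0.540 + 0.624121)/(1 + 0.540×0.624121) = 1.16412/1.33703 = 0.8707

u ≈ 0.8707c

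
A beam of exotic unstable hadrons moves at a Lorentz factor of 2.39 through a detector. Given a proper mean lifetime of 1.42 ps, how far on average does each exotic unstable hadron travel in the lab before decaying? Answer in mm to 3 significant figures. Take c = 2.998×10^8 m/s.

d ≈ 0.924 mm

β = √(1 − 1/γ²) = √(1 − 1/2.39²) = 0.90826
Dilated lifetime: Δt = γτ₀ = 2.39 × 1.42 ps = 3.3938 ps
d = vΔt = 0.90826c × 3.3938 ps = 2.7230×10^8 m/s × 3.3938×10^-12 s = 0.924 mm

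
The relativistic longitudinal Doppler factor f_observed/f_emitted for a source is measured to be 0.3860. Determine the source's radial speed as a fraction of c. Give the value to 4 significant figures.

β ≈ 0.7407

f_obs/f_src = √((1−β)/(1+β)) = 0.3860  ⇒  (1−β)/(1+β) = 0.148996
β = |1 − D²|/(1 + D²) = |1 − 0.148996|/(1 + 0.148996) = 0.7407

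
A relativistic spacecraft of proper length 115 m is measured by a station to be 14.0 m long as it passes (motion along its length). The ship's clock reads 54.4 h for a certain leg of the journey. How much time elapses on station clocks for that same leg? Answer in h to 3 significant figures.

Length contraction ⇒ γ = L₀/L = 115/14.0 = 8.2143
Time dilation: Δt = γτ₀ = 8.2143 × 54.4 h = 447 h

Δt ≈ 447 h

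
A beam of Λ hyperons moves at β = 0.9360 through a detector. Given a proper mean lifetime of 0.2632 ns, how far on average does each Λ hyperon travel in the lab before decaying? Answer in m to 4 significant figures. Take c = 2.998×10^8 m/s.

d ≈ 0.2098 m

γ = 1/√(1 − 0.9360²) = 2.84091
Dilated lifetime: Δt = γτ₀ = 2.84091 × 0.2632 ns = 0.747727 ns
d = vΔt = 0.9360c × 0.747727 ns = 2.80613×10^8 m/s × 7.47727×10^-10 s = 0.2098 m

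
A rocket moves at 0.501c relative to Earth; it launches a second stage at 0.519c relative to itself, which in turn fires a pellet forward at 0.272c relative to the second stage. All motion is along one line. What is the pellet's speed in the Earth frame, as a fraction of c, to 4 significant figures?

u ≈ 0.8863c

Compose boost 2: (0.519 + 0.501)/(1 + 0.519×0.501) = 1.020/1.26002 = 0.809512
Compose boost 3: (0.272 + 0.809512)/(1 + 0.272×0.809512) = 1.08151/1.22019 = 0.8863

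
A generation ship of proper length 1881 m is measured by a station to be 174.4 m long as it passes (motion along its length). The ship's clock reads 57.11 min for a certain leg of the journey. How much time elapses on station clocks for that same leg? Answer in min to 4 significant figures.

Length contraction ⇒ γ = L₀/L = 1881/174.4 = 10.7856
Time dilation: Δt = γτ₀ = 10.7856 × 57.11 min = 616.0 min

Δt ≈ 616.0 min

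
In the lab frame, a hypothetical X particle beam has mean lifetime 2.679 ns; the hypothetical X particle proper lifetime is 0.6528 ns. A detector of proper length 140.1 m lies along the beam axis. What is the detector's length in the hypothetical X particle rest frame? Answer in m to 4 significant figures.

L ≈ 34.14 m

Time dilation ⇒ γ = Δt/τ₀ = 2.679/0.6528 = 4.10386
Length contraction: L = L₀/γ = 140.1/4.10386 = 34.14 m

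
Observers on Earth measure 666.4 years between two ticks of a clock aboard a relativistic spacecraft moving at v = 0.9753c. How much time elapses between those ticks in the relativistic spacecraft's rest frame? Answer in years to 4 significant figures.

γ = 1/√(1 − 0.9753²) = 4.52726
Proper time: τ₀ = Δt/γ = 666.4/4.52726 = 147.2 years

τ₀ ≈ 147.2 years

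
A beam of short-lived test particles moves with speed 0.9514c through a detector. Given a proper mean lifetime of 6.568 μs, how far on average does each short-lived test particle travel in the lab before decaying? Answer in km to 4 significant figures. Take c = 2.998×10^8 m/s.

γ = 1/√(1 − 0.9514²) = 3.24720
Dilated lifetime: Δt = γτ₀ = 3.24720 × 6.568 μs = 21.3276 μs
d = vΔt = 0.9514c × 21.3276 μs = 2.85230×10^8 m/s × 2.13276×10^-5 s = 6.083 km

d ≈ 6.083 km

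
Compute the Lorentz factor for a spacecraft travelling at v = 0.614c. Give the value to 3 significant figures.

γ = 1/√(1 − β²) = 1/√(1 − 0.614²) = 1/√(0.62300) = 1.27

γ ≈ 1.27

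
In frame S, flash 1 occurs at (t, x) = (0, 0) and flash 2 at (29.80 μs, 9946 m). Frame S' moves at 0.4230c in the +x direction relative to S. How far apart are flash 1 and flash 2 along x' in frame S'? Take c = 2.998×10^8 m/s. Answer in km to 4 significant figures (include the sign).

γ = 1/√(1 − 0.4230²) = 1.10359
Δx' = γ(Δx − vΔt) = 1.10359 × (9946 m − 0.4230×(2.998×10^8 m/s)×29.80×10^-6 s)
= 1.10359 × (6166.90 m) = 6.806 km

Δx' ≈ 6.806 km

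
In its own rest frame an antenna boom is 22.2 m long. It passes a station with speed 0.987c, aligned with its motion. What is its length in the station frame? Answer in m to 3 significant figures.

γ = 1/√(1 − 0.987²) = 6.2220
Length contraction: L = L₀/γ = 22.2/6.2220 = 3.57 m

L ≈ 3.57 m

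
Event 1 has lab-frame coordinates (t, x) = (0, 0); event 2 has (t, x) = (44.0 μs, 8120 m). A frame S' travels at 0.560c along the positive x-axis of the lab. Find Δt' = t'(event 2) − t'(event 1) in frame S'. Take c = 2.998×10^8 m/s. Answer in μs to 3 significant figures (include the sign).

Δt' ≈ 34.8 μs

γ = 1/√(1 − 0.560²) = 1.2070
Δt' = γ(Δt − vΔx/c²) = 1.2070 × (44.0 μs − 0.560×8120 m / (2.998×10^8 m/s))
= 1.2070 × (28.833 μs) = 34.8 μs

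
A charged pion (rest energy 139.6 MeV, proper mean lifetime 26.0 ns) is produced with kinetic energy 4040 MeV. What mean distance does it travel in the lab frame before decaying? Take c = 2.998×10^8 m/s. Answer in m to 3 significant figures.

d ≈ 233 m

γ = 1 + K/(m₀c²) = 1 + 4040/139.6 = 29.940
β = √(1 − 1/γ²) = 0.99944
Dilated lifetime: γτ₀ = 29.940 × 26.0 ns = 778.44 ns
d = βc·γτ₀ = 0.99944 × (2.998×10^8 m/s) × 7.7844×10^-7 s = 233 m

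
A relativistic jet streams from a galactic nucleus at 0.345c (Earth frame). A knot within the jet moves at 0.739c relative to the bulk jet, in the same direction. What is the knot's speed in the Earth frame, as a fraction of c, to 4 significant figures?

u ≈ 0.8638c

Relativistic velocity addition: u = (u' + v)/(1 + u'v/c²)
= (0.739 + 0.345)/(1 + 0.739×0.345) = 1.084/1.25496 = 0.8638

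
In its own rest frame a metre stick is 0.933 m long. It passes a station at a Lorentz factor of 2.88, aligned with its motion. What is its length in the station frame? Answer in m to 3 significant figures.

γ = 2.88 (given)
Length contraction: L = L₀/γ = 0.933/2.88 = 0.324 m

L ≈ 0.324 m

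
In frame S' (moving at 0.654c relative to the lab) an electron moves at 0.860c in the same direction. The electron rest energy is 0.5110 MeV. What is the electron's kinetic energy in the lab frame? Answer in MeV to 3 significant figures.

K ≈ 1.56 MeV

u_lab = (0.860 + 0.654)/(1 + 0.860×0.654) = 0.968997
γ = 1/√(1 − 0.968997²) = 4.0474
K = (γ − 1)m₀c² = (4.0474 − 1) × 0.5110 = 3.0474 × 0.5110 = 1.56 MeV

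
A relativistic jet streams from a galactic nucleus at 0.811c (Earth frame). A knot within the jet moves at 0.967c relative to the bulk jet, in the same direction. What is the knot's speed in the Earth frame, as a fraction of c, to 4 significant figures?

u ≈ 0.9965c

Relativistic velocity addition: u = (u' + v)/(1 + u'v/c²)
= (0.967 + 0.811)/(1 + 0.967×0.811) = 1.778/1.78424 = 0.9965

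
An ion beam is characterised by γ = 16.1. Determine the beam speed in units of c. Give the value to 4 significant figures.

β = √(1 − 1/γ²) = √(1 − 1/16.1²) = √(0.996142) = 0.9981

β ≈ 0.9981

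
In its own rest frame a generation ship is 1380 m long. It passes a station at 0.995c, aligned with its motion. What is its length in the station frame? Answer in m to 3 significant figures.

γ = 1/√(1 − 0.995²) = 10.013
Length contraction: L = L₀/γ = 1380/10.013 = 138 m

L ≈ 138 m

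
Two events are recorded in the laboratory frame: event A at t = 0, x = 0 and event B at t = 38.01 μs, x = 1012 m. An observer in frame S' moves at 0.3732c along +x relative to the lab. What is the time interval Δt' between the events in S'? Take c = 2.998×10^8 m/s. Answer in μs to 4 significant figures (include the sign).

γ = 1/√(1 − 0.3732²) = 1.07788
Δt' = γ(Δt − vΔx/c²) = 1.07788 × (38.01 μs − 0.3732×1012 m / (2.998×10^8 m/s))
= 1.07788 × (36.7502 μs) = 39.61 μs

Δt' ≈ 39.61 μs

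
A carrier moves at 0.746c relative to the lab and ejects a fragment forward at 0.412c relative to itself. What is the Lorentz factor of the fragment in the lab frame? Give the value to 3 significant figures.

γ ≈ 2.15

u_lab = (0.412 + 0.746)/(1 + 0.412×0.746) = 1.158/1.30735 = 0.885760
γ = 1/√(1 − 0.885760²) = 2.15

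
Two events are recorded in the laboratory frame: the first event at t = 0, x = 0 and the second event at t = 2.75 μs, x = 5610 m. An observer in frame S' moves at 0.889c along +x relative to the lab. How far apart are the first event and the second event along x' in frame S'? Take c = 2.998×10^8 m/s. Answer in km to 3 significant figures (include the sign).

Δx' ≈ 10.7 km

γ = 1/√(1 − 0.889²) = 2.1838
Δx' = γ(Δx − vΔt) = 2.1838 × (5610 m − 0.889×(2.998×10^8 m/s)×2.75×10^-6 s)
= 2.1838 × (4877.1 m) = 10.7 km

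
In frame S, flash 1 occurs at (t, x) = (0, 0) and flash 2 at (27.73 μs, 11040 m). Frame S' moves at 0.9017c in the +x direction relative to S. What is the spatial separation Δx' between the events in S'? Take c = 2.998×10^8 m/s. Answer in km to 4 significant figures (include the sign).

Δx' ≈ 8.196 km

γ = 1/√(1 − 0.9017²) = 2.31288
Δx' = γ(Δx − vΔt) = 2.31288 × (11040 m − 0.9017×(2.998×10^8 m/s)×27.73×10^-6 s)
= 2.31288 × (3543.76 m) = 8.196 km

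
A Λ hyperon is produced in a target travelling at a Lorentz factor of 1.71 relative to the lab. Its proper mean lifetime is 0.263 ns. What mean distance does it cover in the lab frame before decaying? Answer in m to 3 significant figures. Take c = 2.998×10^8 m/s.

d ≈ 0.109 m

β = √(1 − 1/γ²) = √(1 − 1/1.71²) = 0.81118
Dilated lifetime: Δt = γτ₀ = 1.71 × 0.263 ns = 0.44973 ns
d = vΔt = 0.81118c × 0.44973 ns = 2.4319×10^8 m/s × 4.4973×10^-10 s = 0.109 m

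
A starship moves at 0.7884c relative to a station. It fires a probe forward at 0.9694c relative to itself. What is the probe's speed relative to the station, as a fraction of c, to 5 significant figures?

Relativistic velocity addition: u = (u' + v)/(1 + u'v/c²)
= (0.9694 + 0.7884)/(1 + 0.9694×0.7884) = 1.7578/1.764275 = 0.99633

u ≈ 0.99633c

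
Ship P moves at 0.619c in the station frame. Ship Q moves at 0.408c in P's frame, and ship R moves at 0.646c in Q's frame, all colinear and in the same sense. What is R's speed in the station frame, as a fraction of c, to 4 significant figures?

Compose boost 2: (0.408 + 0.619)/(1 + 0.408×0.619) = 1.027/1.25255 = 0.819926
Compose boost 3: (0.646 + 0.819926)/(1 + 0.646×0.819926) = 1.46593/1.52967 = 0.9583

u ≈ 0.9583c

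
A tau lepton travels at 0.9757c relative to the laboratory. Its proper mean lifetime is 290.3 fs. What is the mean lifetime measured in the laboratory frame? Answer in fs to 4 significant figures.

Δt ≈ 1325 fs

γ = 1/√(1 − 0.9757²) = 4.56390
Time dilation: Δt = γτ₀ = 4.56390 × 290.3 fs = 1325 fs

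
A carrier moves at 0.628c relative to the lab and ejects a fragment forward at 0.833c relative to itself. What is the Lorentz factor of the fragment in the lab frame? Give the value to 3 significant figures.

u_lab = (0.833 + 0.628)/(1 + 0.833×0.628) = 1.461/1.52312 = 0.959213
γ = 1/√(1 − 0.959213²) = 3.54

γ ≈ 3.54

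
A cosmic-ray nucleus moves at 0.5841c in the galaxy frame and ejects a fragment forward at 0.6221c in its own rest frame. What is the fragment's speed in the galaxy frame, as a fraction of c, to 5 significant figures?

u ≈ 0.88472c

Compose boost 2: (0.6221 + 0.5841)/(1 + 0.6221×0.5841) = 1.2062/1.363369 = 0.88472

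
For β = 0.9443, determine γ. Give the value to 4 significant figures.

γ = 1/√(1 − β²) = 1/√(1 − 0.9443²) = 1/√(0.108298) = 3.039

γ ≈ 3.039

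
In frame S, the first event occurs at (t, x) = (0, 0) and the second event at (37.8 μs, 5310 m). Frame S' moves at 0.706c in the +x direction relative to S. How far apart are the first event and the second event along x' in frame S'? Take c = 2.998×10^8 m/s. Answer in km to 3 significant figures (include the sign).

γ = 1/√(1 − 0.706²) = 1.4120
Δx' = γ(Δx − vΔt) = 1.4120 × (5310 m − 0.706×(2.998×10^8 m/s)×37.8×10^-6 s)
= 1.4120 × (-2690.7 m) = -3.80 km

Δx' ≈ -3.80 km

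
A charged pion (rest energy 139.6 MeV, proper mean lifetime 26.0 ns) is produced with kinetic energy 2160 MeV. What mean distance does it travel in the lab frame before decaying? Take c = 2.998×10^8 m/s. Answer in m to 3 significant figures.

d ≈ 128 m

γ = 1 + K/(m₀c²) = 1 + 2160/139.6 = 16.473
β = √(1 − 1/γ²) = 0.99816
Dilated lifetime: γτ₀ = 16.473 × 26.0 ns = 428.29 ns
d = βc·γτ₀ = 0.99816 × (2.998×10^8 m/s) × 4.2829×10^-7 s = 128 m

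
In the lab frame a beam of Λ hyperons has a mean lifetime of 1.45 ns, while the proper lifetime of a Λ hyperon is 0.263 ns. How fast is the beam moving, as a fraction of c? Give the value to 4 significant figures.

γ = Δt/τ₀ = 1.45/0.263 = 5.51331
β = √(1 − 1/γ²) = √(1 − 1/5.51331²) = 0.9834

β ≈ 0.9834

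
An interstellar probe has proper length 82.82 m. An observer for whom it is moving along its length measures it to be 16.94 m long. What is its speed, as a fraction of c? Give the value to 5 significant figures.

β ≈ 0.97886

γ = L₀/L = 82.82/16.94 = 4.889020
β = √(1 − 1/γ²) = 0.97886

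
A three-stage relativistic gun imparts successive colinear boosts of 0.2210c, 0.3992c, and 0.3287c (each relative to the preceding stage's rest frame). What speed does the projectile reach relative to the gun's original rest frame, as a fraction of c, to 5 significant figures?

u ≈ 0.75684c

Compose boost 2: (0.3992 + 0.2210)/(1 + 0.3992×0.2210) = 0.62020/1.088223 = 0.5699198
Compose boost 3: (0.3287 + 0.5699198)/(1 + 0.3287×0.5699198) = 0.8986198/1.187333 = 0.75684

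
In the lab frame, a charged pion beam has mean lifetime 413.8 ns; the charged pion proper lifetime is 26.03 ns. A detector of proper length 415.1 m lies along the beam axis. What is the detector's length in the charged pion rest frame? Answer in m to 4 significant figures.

Time dilation ⇒ γ = Δt/τ₀ = 413.8/26.03 = 15.8970
Length contraction: L = L₀/γ = 415.1/15.8970 = 26.11 m

L ≈ 26.11 m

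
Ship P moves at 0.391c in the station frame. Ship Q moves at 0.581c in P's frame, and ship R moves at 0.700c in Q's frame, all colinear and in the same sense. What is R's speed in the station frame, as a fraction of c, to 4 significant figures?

u ≈ 0.9599c

Compose boost 2: (0.581 + 0.391)/(1 + 0.581×0.391) = 0.9720/1.22717 = 0.792066
Compose boost 3: (0.700 + 0.792066)/(1 + 0.700×0.792066) = 1.49207/1.55445 = 0.9599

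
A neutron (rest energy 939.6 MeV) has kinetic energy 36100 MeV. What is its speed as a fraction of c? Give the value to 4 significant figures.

γ = 1 + K/(m₀c²) = 1 + 36100/939.6 = 39.4206
β = √(1 − 1/γ²) = 0.9997

β ≈ 0.9997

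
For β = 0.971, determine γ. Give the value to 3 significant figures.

γ ≈ 4.18

γ = 1/√(1 − β²) = 1/√(1 − 0.971²) = 1/√(0.057159) = 4.18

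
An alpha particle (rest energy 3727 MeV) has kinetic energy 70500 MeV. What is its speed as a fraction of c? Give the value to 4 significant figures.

β ≈ 0.9987

γ = 1 + K/(m₀c²) = 1 + 70500/3727 = 19.9160
β = √(1 − 1/γ²) = 0.9987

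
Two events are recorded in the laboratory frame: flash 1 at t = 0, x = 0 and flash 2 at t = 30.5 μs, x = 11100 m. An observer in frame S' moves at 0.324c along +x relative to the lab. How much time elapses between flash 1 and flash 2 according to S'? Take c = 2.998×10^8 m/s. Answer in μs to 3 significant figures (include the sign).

γ = 1/√(1 − 0.324²) = 1.0570
Δt' = γ(Δt − vΔx/c²) = 1.0570 × (30.5 μs − 0.324×11100 m / (2.998×10^8 m/s))
= 1.0570 × (18.504 μs) = 19.6 μs

Δt' ≈ 19.6 μs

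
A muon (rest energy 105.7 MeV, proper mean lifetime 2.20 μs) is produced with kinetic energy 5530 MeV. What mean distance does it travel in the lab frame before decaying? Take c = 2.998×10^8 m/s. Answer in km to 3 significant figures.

d ≈ 35.2 km

γ = 1 + K/(m₀c²) = 1 + 5530/105.7 = 53.318
β = √(1 − 1/γ²) = 0.99982
Dilated lifetime: γτ₀ = 53.318 × 2.20 μs = 117.30 μs
d = βc·γτ₀ = 0.99982 × (2.998×10^8 m/s) × 0.00011730 s = 35.2 km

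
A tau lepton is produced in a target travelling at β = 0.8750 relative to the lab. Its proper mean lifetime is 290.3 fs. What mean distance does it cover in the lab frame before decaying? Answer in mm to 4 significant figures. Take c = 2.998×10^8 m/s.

γ = 1/√(1 − 0.8750²) = 2.06559
Dilated lifetime: Δt = γτ₀ = 2.06559 × 290.3 fs = 599.641 fs
d = vΔt = 0.8750c × 599.641 fs = 2.62325×10^8 m/s × 5.99641×10^-13 s = 0.1573 mm

d ≈ 0.1573 mm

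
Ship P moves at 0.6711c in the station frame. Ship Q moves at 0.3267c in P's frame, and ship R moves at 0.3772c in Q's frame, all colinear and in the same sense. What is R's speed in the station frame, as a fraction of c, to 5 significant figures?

Compose boost 2: (0.3267 + 0.6711)/(1 + 0.3267×0.6711) = 0.99780/1.219248 = 0.8183730
Compose boost 3: (0.3772 + 0.8183730)/(1 + 0.3772×0.8183730) = 1.195573/1.308690 = 0.91356

u ≈ 0.91356c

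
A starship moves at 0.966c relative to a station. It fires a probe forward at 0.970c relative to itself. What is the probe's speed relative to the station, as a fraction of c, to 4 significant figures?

Relativistic velocity addition: u = (u' + v)/(1 + u'v/c²)
= (0.970 + 0.966)/(1 + 0.970×0.966) = 1.936/1.93702 = 0.9995

u ≈ 0.9995c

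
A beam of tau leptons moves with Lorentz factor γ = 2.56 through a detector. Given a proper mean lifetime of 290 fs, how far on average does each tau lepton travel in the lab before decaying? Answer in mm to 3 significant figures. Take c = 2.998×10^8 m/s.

d ≈ 0.205 mm

β = √(1 − 1/γ²) = √(1 − 1/2.56²) = 0.92055
Dilated lifetime: Δt = γτ₀ = 2.56 × 290 fs = 742.40 fs
d = vΔt = 0.92055c × 742.40 fs = 2.7598×10^8 m/s × 7.4240×10^-13 s = 0.205 mm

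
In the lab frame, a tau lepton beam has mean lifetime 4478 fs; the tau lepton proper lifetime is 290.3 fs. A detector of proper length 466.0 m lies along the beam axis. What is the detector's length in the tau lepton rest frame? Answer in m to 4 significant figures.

L ≈ 30.21 m

Time dilation ⇒ γ = Δt/τ₀ = 4478/290.3 = 15.4254
Length contraction: L = L₀/γ = 466.0/15.4254 = 30.21 m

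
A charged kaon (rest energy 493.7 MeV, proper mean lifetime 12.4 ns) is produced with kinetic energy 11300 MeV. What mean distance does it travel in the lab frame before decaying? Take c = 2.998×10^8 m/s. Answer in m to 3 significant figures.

d ≈ 88.7 m

γ = 1 + K/(m₀c²) = 1 + 11300/493.7 = 23.888
β = √(1 − 1/γ²) = 0.99912
Dilated lifetime: γτ₀ = 23.888 × 12.4 ns = 296.22 ns
d = βc·γτ₀ = 0.99912 × (2.998×10^8 m/s) × 2.9622×10^-7 s = 88.7 m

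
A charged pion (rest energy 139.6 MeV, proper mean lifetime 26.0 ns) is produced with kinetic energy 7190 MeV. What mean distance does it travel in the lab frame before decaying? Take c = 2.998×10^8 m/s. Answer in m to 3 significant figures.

γ = 1 + K/(m₀c²) = 1 + 7190/139.6 = 52.504
β = √(1 − 1/γ²) = 0.99982
Dilated lifetime: γτ₀ = 52.504 × 26.0 ns = 1365.1 ns
d = βc·γτ₀ = 0.99982 × (2.998×10^8 m/s) × 1.3651×10^-6 s = 409 m

d ≈ 409 m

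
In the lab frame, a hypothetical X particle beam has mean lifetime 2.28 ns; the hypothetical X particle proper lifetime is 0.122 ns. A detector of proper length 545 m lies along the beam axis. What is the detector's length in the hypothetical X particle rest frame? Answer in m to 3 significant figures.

L ≈ 29.2 m

Time dilation ⇒ γ = Δt/τ₀ = 2.28/0.122 = 18.689
Length contraction: L = L₀/γ = 545/18.689 = 29.2 m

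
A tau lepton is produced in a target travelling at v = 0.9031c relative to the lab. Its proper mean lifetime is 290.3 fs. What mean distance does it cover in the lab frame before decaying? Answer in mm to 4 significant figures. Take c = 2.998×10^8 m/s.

d ≈ 0.1830 mm

γ = 1/√(1 − 0.9031²) = 2.32867
Dilated lifetime: Δt = γτ₀ = 2.32867 × 290.3 fs = 676.012 fs
d = vΔt = 0.9031c × 676.012 fs = 2.70749×10^8 m/s × 6.76012×10^-13 s = 0.1830 mm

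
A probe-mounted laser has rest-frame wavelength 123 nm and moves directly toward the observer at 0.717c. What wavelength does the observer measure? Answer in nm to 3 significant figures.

Relativistic Doppler: λ_obs = λ_src √((1−β)/(1+β))
= 123 × √(0.28300/1.7170) = 123 × 0.40598 = 49.9 nm

λ_obs ≈ 49.9 nm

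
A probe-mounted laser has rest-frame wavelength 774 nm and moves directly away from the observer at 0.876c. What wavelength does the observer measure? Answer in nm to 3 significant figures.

Relativistic Doppler: λ_obs = λ_src √((1+β)/(1−β))
= 774 × √(1.8760/0.12400) = 774 × 3.8896 = 3010 nm

λ_obs ≈ 3010 nm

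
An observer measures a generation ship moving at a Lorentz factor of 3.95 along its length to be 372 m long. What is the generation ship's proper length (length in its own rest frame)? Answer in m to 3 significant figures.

γ = 3.95 (given)
L₀ = γL = 3.95 × 372 = 1470 m

L₀ ≈ 1470 m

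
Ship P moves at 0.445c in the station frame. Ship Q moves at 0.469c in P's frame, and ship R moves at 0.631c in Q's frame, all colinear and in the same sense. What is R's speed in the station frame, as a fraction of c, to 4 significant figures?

Compose boost 2: (0.469 + 0.445)/(1 + 0.469×0.445) = 0.9140/1.20870 = 0.756181
Compose boost 3: (0.631 + 0.756181)/(1 + 0.631×0.756181) = 1.38718/1.47715 = 0.9391

u ≈ 0.9391c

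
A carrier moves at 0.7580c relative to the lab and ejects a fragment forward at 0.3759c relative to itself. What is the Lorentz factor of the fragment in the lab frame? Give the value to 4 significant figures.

u_lab = (0.3759 + 0.7580)/(1 + 0.3759×0.7580) = 1.1339/1.284932 = 0.8824590
γ = 1/√(1 − 0.8824590²) = 2.126

γ ≈ 2.126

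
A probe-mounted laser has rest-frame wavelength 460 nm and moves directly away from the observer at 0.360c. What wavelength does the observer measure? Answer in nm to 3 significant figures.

λ_obs ≈ 671 nm

Relativistic Doppler: λ_obs = λ_src √((1+β)/(1−β))
= 460 × √(1.3600/0.64000) = 460 × 1.4577 = 671 nm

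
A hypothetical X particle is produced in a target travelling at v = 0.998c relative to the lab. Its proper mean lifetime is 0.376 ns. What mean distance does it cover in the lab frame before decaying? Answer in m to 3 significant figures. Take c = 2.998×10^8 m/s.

γ = 1/√(1 − 0.998²) = 15.819
Dilated lifetime: Δt = γτ₀ = 15.819 × 0.376 ns = 5.9481 ns
d = vΔt = 0.998c × 5.9481 ns = 2.9920×10^8 m/s × 5.9481×10^-9 s = 1.78 m

d ≈ 1.78 m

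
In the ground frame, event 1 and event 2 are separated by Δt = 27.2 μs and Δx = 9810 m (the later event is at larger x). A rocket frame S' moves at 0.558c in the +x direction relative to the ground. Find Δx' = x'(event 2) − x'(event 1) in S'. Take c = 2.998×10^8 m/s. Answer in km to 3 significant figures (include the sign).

γ = 1/√(1 − 0.558²) = 1.2051
Δx' = γ(Δx − vΔt) = 1.2051 × (9810 m − 0.558×(2.998×10^8 m/s)×27.2×10^-6 s)
= 1.2051 × (5259.8 m) = 6.34 km

Δx' ≈ 6.34 km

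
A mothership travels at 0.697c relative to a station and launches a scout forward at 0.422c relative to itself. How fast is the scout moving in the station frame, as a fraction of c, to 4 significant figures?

Compose boost 2: (0.422 + 0.697)/(1 + 0.422×0.697) = 1.119/1.29413 = 0.8647

u ≈ 0.8647c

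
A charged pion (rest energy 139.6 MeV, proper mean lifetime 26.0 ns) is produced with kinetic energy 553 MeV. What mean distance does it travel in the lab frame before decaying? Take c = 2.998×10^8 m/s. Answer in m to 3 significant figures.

d ≈ 37.9 m

γ = 1 + K/(m₀c²) = 1 + 553/139.6 = 4.9613
β = √(1 − 1/γ²) = 0.97948
Dilated lifetime: γτ₀ = 4.9613 × 26.0 ns = 128.99 ns
d = βc·γτ₀ = 0.97948 × (2.998×10^8 m/s) × 1.2899×10^-7 s = 37.9 m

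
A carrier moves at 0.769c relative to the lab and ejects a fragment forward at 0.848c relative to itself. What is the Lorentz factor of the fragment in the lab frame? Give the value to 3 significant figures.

γ ≈ 4.88

u_lab = (0.848 + 0.769)/(1 + 0.848×0.769) = 1.617/1.65211 = 0.978747
γ = 1/√(1 − 0.978747²) = 4.88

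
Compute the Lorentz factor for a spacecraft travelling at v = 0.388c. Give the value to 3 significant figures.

γ = 1/√(1 − β²) = 1/√(1 − 0.388²) = 1/√(0.84946) = 1.08

γ ≈ 1.08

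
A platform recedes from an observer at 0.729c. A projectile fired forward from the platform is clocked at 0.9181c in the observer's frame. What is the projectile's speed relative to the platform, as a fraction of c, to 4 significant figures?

u' ≈ 0.5718c

Inverse velocity addition: u' = (u − v)/(1 − uv/c²)
= (0.9181 − 0.729)/(1 − 0.9181×0.729) = 0.1891/0.330705 = 0.5718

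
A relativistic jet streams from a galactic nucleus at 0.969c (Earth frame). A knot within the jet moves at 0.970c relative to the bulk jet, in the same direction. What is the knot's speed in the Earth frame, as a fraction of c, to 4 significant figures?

u ≈ 0.9995c

Relativistic velocity addition: u = (u' + v)/(1 + u'v/c²)
= (0.970 + 0.969)/(1 + 0.970×0.969) = 1.939/1.93993 = 0.9995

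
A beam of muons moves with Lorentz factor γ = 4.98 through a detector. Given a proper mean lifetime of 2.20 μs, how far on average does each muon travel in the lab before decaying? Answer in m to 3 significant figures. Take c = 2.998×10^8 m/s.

β = √(1 − 1/γ²) = √(1 − 1/4.98²) = 0.97963
Dilated lifetime: Δt = γτ₀ = 4.98 × 2.20 μs = 10.956 μs
d = vΔt = 0.97963c × 10.956 μs = 2.9369×10^8 m/s × 1.0956×10^-5 s = 3220 m

d ≈ 3220 m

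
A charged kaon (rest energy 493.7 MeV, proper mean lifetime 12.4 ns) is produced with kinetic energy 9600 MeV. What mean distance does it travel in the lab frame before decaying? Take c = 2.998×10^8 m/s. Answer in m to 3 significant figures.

d ≈ 75.9 m

γ = 1 + K/(m₀c²) = 1 + 9600/493.7 = 20.445
β = √(1 − 1/γ²) = 0.99880
Dilated lifetime: γτ₀ = 20.445 × 12.4 ns = 253.52 ns
d = βc·γτ₀ = 0.99880 × (2.998×10^8 m/s) × 2.5352×10^-7 s = 75.9 m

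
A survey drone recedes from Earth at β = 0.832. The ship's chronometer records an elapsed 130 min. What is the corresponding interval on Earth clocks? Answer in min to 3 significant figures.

Δt ≈ 234 min

γ = 1/√(1 − 0.832²) = 1.8025
Time dilation: Δt = γτ₀ = 1.8025 × 130 min = 234 min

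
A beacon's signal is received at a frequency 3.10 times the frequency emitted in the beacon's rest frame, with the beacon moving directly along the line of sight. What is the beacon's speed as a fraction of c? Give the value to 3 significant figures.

f_obs/f_src = √((1+β)/(1−β)) = 3.10  ⇒  (1+β)/(1−β) = 9.6100
β = |1 − D²|/(1 + D²) = |1 − 9.6100|/(1 + 9.6100) = 0.811

β ≈ 0.811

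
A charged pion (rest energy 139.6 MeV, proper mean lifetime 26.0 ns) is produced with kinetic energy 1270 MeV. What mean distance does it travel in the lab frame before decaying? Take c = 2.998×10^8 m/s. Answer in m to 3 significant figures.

γ = 1 + K/(m₀c²) = 1 + 1270/139.6 = 10.097
β = √(1 − 1/γ²) = 0.99508
Dilated lifetime: γτ₀ = 10.097 × 26.0 ns = 262.53 ns
d = βc·γτ₀ = 0.99508 × (2.998×10^8 m/s) × 2.6253×10^-7 s = 78.3 m

d ≈ 78.3 m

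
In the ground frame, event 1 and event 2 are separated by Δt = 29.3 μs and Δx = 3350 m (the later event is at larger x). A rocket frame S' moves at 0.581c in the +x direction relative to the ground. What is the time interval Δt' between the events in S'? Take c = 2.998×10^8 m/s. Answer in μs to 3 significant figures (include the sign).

γ = 1/√(1 − 0.581²) = 1.2286
Δt' = γ(Δt − vΔx/c²) = 1.2286 × (29.3 μs − 0.581×3350 m / (2.998×10^8 m/s))
= 1.2286 × (22.808 μs) = 28.0 μs

Δt' ≈ 28.0 μs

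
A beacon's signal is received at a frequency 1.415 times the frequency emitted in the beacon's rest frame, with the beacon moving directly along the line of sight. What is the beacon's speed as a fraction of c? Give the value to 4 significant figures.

f_obs/f_src = √((1+β)/(1−β)) = 1.415  ⇒  (1+β)/(1−β) = 2.00223
β = |1 − D²|/(1 + D²) = |1 − 2.00223|/(1 + 2.00223) = 0.3338

β ≈ 0.3338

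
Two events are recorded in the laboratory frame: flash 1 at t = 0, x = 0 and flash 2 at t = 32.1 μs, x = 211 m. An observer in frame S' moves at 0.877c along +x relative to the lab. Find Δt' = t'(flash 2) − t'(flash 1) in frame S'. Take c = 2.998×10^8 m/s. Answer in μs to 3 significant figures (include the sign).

γ = 1/√(1 − 0.877²) = 2.0812
Δt' = γ(Δt − vΔx/c²) = 2.0812 × (32.1 μs − 0.877×211 m / (2.998×10^8 m/s))
= 2.0812 × (31.483 μs) = 65.5 μs

Δt' ≈ 65.5 μs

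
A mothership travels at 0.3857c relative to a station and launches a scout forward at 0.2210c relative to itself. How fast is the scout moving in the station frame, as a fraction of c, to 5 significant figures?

u ≈ 0.55905c

Compose boost 2: (0.2210 + 0.3857)/(1 + 0.2210×0.3857) = 0.60670/1.085240 = 0.55905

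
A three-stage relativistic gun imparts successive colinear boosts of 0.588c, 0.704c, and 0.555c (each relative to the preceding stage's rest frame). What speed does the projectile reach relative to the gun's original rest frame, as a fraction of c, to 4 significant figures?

u ≈ 0.9745c

Compose boost 2: (0.704 + 0.588)/(1 + 0.704×0.588) = 1.292/1.41395 = 0.913751
Compose boost 3: (0.555 + 0.913751)/(1 + 0.555×0.913751) = 1.46875/1.50713 = 0.9745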